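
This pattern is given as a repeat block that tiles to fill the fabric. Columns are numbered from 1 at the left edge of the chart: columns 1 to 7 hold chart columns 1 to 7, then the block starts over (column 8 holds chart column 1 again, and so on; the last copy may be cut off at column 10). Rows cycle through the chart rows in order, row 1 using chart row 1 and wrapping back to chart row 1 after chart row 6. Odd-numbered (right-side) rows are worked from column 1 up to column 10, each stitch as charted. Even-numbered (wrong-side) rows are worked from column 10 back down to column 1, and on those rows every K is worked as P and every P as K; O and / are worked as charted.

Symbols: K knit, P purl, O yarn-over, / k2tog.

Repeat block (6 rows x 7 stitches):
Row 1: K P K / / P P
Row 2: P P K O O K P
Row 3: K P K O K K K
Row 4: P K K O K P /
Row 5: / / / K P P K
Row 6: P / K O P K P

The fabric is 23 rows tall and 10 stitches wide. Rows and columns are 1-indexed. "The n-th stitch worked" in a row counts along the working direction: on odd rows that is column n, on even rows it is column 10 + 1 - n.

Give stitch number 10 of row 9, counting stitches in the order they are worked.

Stitch:
K

Derivation:
Row 9 uses chart row ((9-1) mod 6)+1 = 3. Row 9 is odd, so RS.
Chart row 3 tiled across columns 1-10: K P K O K K K K P K
Right side: take the tiled row as-is (worked left to right from column 1).
Stitch 10 in working order -> K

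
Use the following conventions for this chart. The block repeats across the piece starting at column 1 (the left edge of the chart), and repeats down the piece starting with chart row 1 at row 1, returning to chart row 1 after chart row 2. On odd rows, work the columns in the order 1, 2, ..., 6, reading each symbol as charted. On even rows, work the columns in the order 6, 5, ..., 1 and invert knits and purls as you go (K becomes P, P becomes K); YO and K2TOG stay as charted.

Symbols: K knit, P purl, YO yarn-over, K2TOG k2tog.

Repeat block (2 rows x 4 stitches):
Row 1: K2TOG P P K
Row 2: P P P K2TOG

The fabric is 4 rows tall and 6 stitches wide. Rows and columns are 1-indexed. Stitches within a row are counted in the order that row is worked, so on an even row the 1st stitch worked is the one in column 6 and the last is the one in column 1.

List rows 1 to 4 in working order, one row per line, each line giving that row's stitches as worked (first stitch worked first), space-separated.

Rows as worked:
K2TOG P P K K2TOG P
K K K2TOG K K K
K2TOG P P K K2TOG P
K K K2TOG K K K

Derivation:
Row 1: chart row 1, RS - tile across columns 1-6 and work as-is.
Row 2: chart row 2, WS - tiled (columns 1-6): P P P K2TOG P P; work from column 6 back to 1 with K<->P swapped.
Row 3: chart row 1, RS - tile across columns 1-6 and work as-is.
Row 4: chart row 2, WS - tiled (columns 1-6): P P P K2TOG P P; work from column 6 back to 1 with K<->P swapped.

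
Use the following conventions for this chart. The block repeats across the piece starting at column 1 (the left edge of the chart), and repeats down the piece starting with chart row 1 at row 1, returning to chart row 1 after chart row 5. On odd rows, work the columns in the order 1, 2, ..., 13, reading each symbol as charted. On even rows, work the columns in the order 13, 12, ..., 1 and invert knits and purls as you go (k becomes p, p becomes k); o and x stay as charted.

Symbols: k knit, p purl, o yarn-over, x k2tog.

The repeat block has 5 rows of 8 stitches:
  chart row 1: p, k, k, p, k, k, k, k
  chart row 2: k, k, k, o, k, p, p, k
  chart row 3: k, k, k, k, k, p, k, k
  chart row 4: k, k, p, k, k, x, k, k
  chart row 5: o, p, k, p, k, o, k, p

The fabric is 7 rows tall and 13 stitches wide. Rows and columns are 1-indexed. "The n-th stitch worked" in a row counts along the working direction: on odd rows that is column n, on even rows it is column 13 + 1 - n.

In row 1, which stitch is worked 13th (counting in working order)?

== STITCH ==
k

Derivation:
Row 1 uses chart row ((1-1) mod 5)+1 = 1. Row 1 is odd, so RS.
Chart row 1 tiled across columns 1-13: p k k p k k k k p k k p k
RS: work column 1 to column 13, symbols as charted — the tiled row is the row as worked.
The 13th stitch worked is k.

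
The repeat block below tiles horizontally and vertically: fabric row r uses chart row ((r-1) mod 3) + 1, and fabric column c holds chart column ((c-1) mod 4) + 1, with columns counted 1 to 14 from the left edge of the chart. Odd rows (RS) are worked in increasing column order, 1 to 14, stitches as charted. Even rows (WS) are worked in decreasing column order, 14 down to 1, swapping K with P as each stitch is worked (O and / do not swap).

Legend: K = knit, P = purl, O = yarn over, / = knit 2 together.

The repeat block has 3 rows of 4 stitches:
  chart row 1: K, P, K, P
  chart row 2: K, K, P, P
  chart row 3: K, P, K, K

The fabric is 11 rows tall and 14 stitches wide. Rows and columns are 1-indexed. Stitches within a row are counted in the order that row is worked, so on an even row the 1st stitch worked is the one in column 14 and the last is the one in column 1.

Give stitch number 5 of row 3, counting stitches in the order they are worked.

Result:
K

Derivation:
Row 3: (3-1) mod 3 = 2, so use chart row 3. Odd row -> RS.
Chart row 3 tiled across columns 1-14: K P K K K P K K K P K K K P
RS row: no reversal, no swap; stitch n worked = column n.
Counting 5 along the worked row gives K.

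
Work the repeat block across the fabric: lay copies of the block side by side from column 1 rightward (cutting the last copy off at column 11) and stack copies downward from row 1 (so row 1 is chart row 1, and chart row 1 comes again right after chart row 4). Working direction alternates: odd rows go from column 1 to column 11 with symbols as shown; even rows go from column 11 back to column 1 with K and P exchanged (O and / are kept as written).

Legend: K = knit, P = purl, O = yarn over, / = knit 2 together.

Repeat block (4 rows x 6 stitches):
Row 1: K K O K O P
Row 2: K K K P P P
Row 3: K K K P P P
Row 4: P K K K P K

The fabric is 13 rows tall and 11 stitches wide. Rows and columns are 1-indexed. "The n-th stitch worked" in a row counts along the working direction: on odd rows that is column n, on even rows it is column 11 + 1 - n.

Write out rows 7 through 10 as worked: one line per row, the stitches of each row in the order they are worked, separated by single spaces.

Row 7: chart row 3, RS - tile across columns 1-11 and work as-is.
Row 8: chart row 4, WS - tiled (columns 1-11): P K K K P K P K K K P; work from column 11 back to 1 with K<->P swapped.
Row 9: chart row 1, RS - tile across columns 1-11 and work as-is.
Row 10: chart row 2, WS - tiled (columns 1-11): K K K P P P K K K P P; work from column 11 back to 1 with K<->P swapped.

== ROWS AS WORKED ==
K K K P P P K K K P P
K P P P K P K P P P K
K K O K O P K K O K O
K K P P P K K K P P P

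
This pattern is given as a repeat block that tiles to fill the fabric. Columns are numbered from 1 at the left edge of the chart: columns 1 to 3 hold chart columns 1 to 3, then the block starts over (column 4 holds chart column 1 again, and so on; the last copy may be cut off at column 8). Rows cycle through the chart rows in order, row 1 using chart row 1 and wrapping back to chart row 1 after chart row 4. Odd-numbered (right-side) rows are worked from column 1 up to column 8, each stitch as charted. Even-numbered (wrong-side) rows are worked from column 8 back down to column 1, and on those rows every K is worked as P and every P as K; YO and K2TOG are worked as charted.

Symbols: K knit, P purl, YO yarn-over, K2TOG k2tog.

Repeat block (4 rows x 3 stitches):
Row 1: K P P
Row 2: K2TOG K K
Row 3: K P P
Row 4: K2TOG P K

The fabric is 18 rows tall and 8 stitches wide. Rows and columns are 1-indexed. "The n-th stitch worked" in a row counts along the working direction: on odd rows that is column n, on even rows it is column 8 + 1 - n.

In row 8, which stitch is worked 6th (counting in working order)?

Result:
P

Derivation:
Row 8: (8-1) mod 4 = 3, so use chart row 4. Even row -> WS.
Chart row 4 tiled across columns 1-8: K2TOG P K K2TOG P K K2TOG P
WS row: flip the tiled sequence (start at column 8) and apply K<->P; YO and K2TOG stay.
Row 8 as worked: K K2TOG P K K2TOG P K K2TOG
The 6th stitch worked is P.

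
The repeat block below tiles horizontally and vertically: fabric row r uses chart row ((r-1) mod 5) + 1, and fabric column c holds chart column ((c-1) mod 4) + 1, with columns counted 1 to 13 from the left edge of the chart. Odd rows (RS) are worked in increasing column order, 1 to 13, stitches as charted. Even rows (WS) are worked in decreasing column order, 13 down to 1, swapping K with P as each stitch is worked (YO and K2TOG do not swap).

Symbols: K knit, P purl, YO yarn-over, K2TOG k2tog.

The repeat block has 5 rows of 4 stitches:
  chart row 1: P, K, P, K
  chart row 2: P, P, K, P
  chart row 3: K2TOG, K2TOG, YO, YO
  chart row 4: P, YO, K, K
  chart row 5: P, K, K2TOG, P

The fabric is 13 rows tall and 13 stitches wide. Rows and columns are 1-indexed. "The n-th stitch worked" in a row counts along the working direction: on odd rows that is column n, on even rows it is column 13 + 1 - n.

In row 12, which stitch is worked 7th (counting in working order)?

For row 12: chart row = ((12-1) mod 5) + 1 = 2; this is a WS (even) row.
Chart row 2 tiled across columns 1-13: P P K P P P K P P P K P P
Wrong side: read the tiled row from column 13 down to 1 and exchange K with P (leave YO, K2TOG).
Row 12 as worked: K K P K K K P K K K P K K
Counting 7 along the worked row gives P.

Result:
P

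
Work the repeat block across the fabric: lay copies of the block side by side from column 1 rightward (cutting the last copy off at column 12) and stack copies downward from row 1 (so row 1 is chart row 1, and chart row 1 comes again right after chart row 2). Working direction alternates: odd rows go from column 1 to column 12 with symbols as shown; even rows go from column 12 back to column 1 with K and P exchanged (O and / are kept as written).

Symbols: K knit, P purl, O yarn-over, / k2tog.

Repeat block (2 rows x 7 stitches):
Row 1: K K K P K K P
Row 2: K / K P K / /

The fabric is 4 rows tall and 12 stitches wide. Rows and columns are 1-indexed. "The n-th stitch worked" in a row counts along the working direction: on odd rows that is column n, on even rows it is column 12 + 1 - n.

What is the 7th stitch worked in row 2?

== STITCH ==
/

Derivation:
For row 2: chart row = ((2-1) mod 2) + 1 = 2; this is a WS (even) row.
Chart row 2 tiled across columns 1-12: K / K P K / / K / K P K
Wrong side: read the tiled row from column 12 down to 1 and exchange K with P (leave O, /).
Row 2 as worked: P K P / P / / P K P / P
Counting 7 along the worked row gives /.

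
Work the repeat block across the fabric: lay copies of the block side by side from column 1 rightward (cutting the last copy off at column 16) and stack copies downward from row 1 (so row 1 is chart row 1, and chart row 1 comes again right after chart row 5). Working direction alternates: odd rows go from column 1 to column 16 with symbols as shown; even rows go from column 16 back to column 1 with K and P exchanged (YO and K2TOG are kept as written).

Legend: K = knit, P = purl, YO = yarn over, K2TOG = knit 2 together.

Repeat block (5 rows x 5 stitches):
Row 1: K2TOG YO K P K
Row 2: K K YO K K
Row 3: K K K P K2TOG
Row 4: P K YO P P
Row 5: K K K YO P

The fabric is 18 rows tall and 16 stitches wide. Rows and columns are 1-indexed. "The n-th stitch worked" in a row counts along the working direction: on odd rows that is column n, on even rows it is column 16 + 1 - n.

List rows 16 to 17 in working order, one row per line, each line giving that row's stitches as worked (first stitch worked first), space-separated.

Rows as worked:
K2TOG P K P YO K2TOG P K P YO K2TOG P K P YO K2TOG
K K YO K K K K YO K K K K YO K K K

Derivation:
Row 16: chart row 1, WS - tiled (columns 1-16): K2TOG YO K P K K2TOG YO K P K K2TOG YO K P K K2TOG; work from column 16 back to 1 with K<->P swapped.
Row 17: chart row 2, RS - tile across columns 1-16 and work as-is.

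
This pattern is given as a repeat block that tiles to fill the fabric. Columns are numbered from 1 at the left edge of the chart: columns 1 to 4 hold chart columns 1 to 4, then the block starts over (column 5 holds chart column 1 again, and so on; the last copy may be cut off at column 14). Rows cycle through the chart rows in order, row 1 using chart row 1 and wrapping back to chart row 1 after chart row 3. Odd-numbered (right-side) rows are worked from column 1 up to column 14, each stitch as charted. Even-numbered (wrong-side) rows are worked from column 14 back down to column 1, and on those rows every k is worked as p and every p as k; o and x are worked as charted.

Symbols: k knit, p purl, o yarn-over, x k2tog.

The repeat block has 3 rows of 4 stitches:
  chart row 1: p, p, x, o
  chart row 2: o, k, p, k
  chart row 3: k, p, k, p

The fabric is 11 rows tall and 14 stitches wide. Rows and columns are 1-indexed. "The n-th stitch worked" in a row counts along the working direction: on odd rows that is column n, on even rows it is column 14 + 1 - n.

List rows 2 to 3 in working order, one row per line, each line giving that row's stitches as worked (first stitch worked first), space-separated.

Rows as worked:
p o p k p o p k p o p k p o
k p k p k p k p k p k p k p

Derivation:
Row 2: chart row 2, WS - tiled (columns 1-14): o k p k o k p k o k p k o k; work from column 14 back to 1 with k<->p swapped.
Row 3: chart row 3, RS - tile across columns 1-14 and work as-is.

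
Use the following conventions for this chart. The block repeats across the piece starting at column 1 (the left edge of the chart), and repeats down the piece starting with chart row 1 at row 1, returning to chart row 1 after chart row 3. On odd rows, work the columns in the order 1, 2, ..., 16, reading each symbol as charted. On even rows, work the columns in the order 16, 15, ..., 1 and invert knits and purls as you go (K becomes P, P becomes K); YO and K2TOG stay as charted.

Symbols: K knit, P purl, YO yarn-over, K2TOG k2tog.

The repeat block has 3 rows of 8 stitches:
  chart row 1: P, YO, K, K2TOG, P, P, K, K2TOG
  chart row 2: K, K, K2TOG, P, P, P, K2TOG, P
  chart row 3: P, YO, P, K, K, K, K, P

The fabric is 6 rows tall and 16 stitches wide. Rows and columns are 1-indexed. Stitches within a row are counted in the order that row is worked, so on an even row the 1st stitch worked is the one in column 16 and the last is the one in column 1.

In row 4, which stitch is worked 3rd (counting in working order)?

Row 4: (4-1) mod 3 = 0, so use chart row 1. Even row -> WS.
Chart row 1 tiled across columns 1-16: P YO K K2TOG P P K K2TOG P YO K K2TOG P P K K2TOG
WS row: flip the tiled sequence (start at column 16) and apply K<->P; YO and K2TOG stay.
Row 4 as worked: K2TOG P K K K2TOG P YO K K2TOG P K K K2TOG P YO K
The 3rd stitch worked is K.

Result:
K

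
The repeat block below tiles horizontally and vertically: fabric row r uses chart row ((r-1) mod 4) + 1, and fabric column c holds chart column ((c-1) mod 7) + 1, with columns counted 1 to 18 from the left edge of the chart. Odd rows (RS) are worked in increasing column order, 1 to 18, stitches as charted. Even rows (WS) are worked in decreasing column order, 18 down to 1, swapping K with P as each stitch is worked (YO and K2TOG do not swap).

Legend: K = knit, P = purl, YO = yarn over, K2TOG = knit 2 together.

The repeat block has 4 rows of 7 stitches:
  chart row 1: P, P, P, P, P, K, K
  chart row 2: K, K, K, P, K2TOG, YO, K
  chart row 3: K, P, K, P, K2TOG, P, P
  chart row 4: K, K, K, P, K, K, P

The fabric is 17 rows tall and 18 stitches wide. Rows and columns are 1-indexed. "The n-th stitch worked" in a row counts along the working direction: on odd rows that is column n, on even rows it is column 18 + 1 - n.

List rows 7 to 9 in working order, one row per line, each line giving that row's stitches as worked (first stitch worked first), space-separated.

Row 7: chart row 3, RS - tile across columns 1-18 and work as-is.
Row 8: chart row 4, WS - tiled (columns 1-18): K K K P K K P K K K P K K P K K K P; work from column 18 back to 1 with K<->P swapped.
Row 9: chart row 1, RS - tile across columns 1-18 and work as-is.

Result:
K P K P K2TOG P P K P K P K2TOG P P K P K P
K P P P K P P K P P P K P P K P P P
P P P P P K K P P P P P K K P P P P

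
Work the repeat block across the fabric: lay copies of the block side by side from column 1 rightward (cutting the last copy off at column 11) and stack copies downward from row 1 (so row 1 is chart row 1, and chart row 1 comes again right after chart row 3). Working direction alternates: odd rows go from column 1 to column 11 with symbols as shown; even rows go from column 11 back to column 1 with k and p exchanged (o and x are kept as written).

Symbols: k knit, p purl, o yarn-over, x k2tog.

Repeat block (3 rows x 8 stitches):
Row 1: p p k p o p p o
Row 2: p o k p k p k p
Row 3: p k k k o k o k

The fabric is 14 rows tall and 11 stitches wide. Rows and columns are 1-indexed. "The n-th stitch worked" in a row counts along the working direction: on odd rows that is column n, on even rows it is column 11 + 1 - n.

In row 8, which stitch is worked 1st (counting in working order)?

== STITCH ==
p

Derivation:
For row 8: chart row = ((8-1) mod 3) + 1 = 2; this is a WS (even) row.
Chart row 2 tiled across columns 1-11: p o k p k p k p p o k
WS: work from column 11 back to column 1 (reverse the tiled row), swapping k<->p (o and x unchanged).
Row 8 as worked: p o k k p k p k p o k
The 1st stitch worked is p.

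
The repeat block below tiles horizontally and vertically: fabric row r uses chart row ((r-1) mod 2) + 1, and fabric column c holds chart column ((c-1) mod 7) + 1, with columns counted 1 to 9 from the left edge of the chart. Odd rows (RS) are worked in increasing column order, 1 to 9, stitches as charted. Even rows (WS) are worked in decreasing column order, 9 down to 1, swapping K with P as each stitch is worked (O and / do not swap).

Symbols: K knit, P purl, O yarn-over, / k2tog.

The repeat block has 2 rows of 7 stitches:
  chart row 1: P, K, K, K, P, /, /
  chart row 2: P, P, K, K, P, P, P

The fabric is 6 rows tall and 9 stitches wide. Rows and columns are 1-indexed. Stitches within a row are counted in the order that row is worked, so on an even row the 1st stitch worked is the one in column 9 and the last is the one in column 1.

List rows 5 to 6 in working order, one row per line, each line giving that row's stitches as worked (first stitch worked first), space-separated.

Row 5: chart row 1, RS - tile across columns 1-9 and work as-is.
Row 6: chart row 2, WS - tiled (columns 1-9): P P K K P P P P P; work from column 9 back to 1 with K<->P swapped.

== ROWS AS WORKED ==
P K K K P / / P K
K K K K K P P K K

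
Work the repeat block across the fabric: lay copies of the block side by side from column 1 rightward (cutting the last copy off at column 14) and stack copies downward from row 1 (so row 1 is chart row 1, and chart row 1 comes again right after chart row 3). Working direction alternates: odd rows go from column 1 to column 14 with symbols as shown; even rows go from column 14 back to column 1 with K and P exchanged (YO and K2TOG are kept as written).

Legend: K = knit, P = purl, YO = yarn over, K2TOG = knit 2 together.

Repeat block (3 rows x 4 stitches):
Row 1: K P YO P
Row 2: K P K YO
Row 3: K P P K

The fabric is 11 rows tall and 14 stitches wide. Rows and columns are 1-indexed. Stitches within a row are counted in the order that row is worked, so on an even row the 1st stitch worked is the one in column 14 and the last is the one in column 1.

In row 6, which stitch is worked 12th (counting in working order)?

For row 6: chart row = ((6-1) mod 3) + 1 = 3; this is a WS (even) row.
Chart row 3 tiled across columns 1-14: K P P K K P P K K P P K K P
WS: work from column 14 back to column 1 (reverse the tiled row), swapping K<->P (YO and K2TOG unchanged).
Row 6 as worked: K P P K K P P K K P P K K P
Counting 12 along the worked row gives K.

Result:
K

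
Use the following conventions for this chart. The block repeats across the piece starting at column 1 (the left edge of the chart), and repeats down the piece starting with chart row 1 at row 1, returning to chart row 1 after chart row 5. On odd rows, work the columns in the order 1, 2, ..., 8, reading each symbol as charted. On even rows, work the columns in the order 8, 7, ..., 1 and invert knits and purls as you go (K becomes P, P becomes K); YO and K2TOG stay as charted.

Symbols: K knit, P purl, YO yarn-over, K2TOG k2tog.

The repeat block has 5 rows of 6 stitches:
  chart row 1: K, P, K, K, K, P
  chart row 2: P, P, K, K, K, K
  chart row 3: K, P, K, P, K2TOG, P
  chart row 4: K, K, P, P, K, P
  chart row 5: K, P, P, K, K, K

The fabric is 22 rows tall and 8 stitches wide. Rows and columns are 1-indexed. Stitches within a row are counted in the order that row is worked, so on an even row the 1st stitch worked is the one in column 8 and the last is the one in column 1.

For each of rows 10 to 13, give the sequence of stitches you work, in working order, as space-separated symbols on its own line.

Rows as worked:
K P P P P K K P
K P K K K P K P
K K P P P P K K
K P K P K2TOG P K P

Derivation:
Row 10: chart row 5, WS - tiled (columns 1-8): K P P K K K K P; work from column 8 back to 1 with K<->P swapped.
Row 11: chart row 1, RS - tile across columns 1-8 and work as-is.
Row 12: chart row 2, WS - tiled (columns 1-8): P P K K K K P P; work from column 8 back to 1 with K<->P swapped.
Row 13: chart row 3, RS - tile across columns 1-8 and work as-is.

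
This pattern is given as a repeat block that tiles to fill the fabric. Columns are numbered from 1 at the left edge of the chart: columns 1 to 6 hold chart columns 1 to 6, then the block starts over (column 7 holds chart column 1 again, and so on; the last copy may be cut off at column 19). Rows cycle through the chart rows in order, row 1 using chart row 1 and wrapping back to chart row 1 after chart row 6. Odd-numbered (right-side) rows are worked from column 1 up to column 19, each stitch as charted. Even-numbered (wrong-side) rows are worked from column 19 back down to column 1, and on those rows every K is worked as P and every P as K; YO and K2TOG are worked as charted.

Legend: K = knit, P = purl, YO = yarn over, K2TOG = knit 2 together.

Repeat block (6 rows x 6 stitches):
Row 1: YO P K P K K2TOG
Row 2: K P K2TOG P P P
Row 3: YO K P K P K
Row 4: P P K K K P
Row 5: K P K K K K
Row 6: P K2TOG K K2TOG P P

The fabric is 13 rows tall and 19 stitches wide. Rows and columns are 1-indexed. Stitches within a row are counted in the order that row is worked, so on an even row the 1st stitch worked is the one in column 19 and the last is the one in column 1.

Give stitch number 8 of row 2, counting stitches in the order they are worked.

== STITCH ==
K

Derivation:
Row 2: (2-1) mod 6 = 1, so use chart row 2. Even row -> WS.
Chart row 2 tiled across columns 1-19: K P K2TOG P P P K P K2TOG P P P K P K2TOG P P P K
Wrong side: read the tiled row from column 19 down to 1 and exchange K with P (leave YO, K2TOG).
Row 2 as worked: P K K K K2TOG K P K K K K2TOG K P K K K K2TOG K P
Stitch 8 in working order -> K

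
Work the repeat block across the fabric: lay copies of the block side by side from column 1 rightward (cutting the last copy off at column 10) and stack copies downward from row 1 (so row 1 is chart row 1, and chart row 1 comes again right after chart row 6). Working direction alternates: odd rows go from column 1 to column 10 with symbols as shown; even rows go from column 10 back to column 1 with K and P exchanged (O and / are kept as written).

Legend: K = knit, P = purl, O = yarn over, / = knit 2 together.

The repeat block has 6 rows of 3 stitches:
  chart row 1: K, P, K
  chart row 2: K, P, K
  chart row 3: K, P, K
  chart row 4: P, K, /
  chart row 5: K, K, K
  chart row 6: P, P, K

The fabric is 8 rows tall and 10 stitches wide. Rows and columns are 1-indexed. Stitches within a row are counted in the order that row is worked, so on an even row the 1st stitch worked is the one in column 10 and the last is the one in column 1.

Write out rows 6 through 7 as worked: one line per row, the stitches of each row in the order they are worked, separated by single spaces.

Row 6: chart row 6, WS - tiled (columns 1-10): P P K P P K P P K P; work from column 10 back to 1 with K<->P swapped.
Row 7: chart row 1, RS - tile across columns 1-10 and work as-is.

Rows as worked:
K P K K P K K P K K
K P K K P K K P K K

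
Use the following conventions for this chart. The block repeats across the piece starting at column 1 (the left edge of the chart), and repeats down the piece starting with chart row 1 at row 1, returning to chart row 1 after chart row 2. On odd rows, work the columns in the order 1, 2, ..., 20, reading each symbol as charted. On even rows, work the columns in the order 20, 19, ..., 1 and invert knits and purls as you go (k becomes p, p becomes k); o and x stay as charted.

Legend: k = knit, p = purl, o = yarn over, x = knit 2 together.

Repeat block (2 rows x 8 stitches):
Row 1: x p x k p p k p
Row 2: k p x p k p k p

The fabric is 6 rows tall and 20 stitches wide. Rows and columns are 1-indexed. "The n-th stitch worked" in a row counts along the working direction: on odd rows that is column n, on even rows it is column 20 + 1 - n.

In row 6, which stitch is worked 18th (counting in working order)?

Stitch:
x

Derivation:
Row 6 uses chart row ((6-1) mod 2)+1 = 2. Row 6 is even, so WS.
Chart row 2 tiled across columns 1-20: k p x p k p k p k p x p k p k p k p x p
WS row: flip the tiled sequence (start at column 20) and apply k<->p; o and x stay.
Row 6 as worked: k x k p k p k p k x k p k p k p k x k p
The 18th stitch worked is x.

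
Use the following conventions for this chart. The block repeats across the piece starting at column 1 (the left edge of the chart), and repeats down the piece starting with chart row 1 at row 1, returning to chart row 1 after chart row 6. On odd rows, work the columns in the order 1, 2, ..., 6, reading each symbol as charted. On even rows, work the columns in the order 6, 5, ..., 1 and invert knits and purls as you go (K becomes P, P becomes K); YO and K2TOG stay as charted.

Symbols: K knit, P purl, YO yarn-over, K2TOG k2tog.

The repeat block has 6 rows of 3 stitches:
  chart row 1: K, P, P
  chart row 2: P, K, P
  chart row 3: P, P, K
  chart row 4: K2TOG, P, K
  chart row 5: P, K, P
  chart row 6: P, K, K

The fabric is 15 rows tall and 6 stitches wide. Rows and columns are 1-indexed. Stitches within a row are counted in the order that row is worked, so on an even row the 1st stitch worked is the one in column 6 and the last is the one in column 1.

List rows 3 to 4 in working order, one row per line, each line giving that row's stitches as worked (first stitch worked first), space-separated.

Row 3: chart row 3, RS - tile across columns 1-6 and work as-is.
Row 4: chart row 4, WS - tiled (columns 1-6): K2TOG P K K2TOG P K; work from column 6 back to 1 with K<->P swapped.

Result:
P P K P P K
P K K2TOG P K K2TOG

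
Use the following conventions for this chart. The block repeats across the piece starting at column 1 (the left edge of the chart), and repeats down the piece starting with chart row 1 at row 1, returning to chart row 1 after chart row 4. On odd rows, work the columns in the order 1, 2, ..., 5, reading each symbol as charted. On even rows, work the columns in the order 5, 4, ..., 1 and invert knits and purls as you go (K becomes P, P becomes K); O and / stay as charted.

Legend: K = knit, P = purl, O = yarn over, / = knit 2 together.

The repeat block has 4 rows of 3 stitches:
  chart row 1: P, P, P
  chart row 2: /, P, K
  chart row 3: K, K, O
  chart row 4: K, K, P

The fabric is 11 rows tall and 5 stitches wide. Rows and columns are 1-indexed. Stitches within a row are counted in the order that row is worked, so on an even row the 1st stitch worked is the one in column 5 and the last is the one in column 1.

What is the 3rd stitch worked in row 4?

Result:
K

Derivation:
Row 4: (4-1) mod 4 = 3, so use chart row 4. Even row -> WS.
Chart row 4 tiled across columns 1-5: K K P K K
WS: work from column 5 back to column 1 (reverse the tiled row), swapping K<->P (O and / unchanged).
Row 4 as worked: P P K P P
Stitch 3 in working order -> K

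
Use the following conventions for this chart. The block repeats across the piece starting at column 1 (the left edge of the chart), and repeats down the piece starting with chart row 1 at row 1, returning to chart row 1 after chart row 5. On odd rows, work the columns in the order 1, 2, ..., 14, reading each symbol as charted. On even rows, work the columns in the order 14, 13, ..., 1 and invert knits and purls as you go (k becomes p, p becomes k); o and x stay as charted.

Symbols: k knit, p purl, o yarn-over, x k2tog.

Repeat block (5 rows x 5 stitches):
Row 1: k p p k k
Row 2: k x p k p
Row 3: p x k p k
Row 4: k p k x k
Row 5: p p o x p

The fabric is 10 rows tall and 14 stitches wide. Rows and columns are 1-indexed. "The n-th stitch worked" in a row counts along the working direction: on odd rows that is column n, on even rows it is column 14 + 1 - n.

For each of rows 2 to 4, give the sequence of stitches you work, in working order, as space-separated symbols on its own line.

Row 2: chart row 2, WS - tiled (columns 1-14): k x p k p k x p k p k x p k; work from column 14 back to 1 with k<->p swapped.
Row 3: chart row 3, RS - tile across columns 1-14 and work as-is.
Row 4: chart row 4, WS - tiled (columns 1-14): k p k x k k p k x k k p k x; work from column 14 back to 1 with k<->p swapped.

Rows as worked:
p k x p k p k x p k p k x p
p x k p k p x k p k p x k p
x p k p p x p k p p x p k p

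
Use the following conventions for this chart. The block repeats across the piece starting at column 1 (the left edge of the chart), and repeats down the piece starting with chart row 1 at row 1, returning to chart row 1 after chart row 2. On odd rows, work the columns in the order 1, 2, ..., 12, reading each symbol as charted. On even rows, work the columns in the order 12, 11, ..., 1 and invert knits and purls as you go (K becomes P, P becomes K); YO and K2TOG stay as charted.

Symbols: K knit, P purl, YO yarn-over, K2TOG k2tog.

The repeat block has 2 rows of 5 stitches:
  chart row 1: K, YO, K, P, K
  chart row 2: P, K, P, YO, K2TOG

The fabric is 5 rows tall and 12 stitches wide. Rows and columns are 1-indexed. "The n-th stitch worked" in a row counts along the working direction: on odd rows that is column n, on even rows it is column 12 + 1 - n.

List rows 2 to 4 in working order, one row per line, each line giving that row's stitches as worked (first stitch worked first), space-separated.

== ROWS AS WORKED ==
P K K2TOG YO K P K K2TOG YO K P K
K YO K P K K YO K P K K YO
P K K2TOG YO K P K K2TOG YO K P K

Derivation:
Row 2: chart row 2, WS - tiled (columns 1-12): P K P YO K2TOG P K P YO K2TOG P K; work from column 12 back to 1 with K<->P swapped.
Row 3: chart row 1, RS - tile across columns 1-12 and work as-is.
Row 4: chart row 2, WS - tiled (columns 1-12): P K P YO K2TOG P K P YO K2TOG P K; work from column 12 back to 1 with K<->P swapped.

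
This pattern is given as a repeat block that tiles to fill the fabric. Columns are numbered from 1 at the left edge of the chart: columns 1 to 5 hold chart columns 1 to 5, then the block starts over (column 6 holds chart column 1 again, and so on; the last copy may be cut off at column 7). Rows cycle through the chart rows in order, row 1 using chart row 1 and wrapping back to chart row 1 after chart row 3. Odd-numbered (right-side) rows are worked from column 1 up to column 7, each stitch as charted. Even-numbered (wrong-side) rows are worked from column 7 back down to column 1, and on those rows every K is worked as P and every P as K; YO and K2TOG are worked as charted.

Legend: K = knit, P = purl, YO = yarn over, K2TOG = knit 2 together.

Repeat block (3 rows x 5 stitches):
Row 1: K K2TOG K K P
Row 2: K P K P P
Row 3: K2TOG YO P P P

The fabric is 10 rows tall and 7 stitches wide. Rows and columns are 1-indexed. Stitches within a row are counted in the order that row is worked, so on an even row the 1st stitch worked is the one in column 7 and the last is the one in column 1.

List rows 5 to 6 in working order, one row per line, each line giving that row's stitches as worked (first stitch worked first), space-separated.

Row 5: chart row 2, RS - tile across columns 1-7 and work as-is.
Row 6: chart row 3, WS - tiled (columns 1-7): K2TOG YO P P P K2TOG YO; work from column 7 back to 1 with K<->P swapped.

Result:
K P K P P K P
YO K2TOG K K K YO K2TOG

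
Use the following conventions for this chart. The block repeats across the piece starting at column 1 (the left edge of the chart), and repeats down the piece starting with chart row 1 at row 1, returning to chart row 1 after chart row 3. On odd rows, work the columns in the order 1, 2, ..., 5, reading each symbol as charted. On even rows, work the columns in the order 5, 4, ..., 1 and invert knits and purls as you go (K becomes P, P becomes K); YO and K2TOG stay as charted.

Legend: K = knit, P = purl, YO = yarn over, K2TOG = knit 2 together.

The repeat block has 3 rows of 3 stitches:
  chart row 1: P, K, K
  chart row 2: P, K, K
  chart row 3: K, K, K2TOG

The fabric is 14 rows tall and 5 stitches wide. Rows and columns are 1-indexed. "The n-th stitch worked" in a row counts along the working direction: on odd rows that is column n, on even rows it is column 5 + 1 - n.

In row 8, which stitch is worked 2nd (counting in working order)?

Stitch:
K

Derivation:
Row 8: (8-1) mod 3 = 1, so use chart row 2. Even row -> WS.
Chart row 2 tiled across columns 1-5: P K K P K
Wrong side: read the tiled row from column 5 down to 1 and exchange K with P (leave YO, K2TOG).
Row 8 as worked: P K P P K
Stitch 2 in working order -> K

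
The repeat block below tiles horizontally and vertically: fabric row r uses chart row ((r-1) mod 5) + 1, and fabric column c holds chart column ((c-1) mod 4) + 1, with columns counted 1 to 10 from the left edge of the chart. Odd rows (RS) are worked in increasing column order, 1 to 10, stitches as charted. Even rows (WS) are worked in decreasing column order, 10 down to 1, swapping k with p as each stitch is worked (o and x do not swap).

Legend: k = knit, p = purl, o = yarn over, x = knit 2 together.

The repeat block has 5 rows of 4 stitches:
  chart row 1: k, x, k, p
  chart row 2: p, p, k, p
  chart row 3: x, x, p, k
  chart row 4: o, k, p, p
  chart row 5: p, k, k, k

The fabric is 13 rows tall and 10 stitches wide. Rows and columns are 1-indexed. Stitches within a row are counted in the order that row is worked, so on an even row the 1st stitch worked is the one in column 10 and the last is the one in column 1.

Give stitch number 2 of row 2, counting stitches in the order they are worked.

Result:
k

Derivation:
For row 2: chart row = ((2-1) mod 5) + 1 = 2; this is a WS (even) row.
Chart row 2 tiled across columns 1-10: p p k p p p k p p p
WS row: flip the tiled sequence (start at column 10) and apply k<->p; o and x stay.
Row 2 as worked: k k k p k k k p k k
Counting 2 along the worked row gives k.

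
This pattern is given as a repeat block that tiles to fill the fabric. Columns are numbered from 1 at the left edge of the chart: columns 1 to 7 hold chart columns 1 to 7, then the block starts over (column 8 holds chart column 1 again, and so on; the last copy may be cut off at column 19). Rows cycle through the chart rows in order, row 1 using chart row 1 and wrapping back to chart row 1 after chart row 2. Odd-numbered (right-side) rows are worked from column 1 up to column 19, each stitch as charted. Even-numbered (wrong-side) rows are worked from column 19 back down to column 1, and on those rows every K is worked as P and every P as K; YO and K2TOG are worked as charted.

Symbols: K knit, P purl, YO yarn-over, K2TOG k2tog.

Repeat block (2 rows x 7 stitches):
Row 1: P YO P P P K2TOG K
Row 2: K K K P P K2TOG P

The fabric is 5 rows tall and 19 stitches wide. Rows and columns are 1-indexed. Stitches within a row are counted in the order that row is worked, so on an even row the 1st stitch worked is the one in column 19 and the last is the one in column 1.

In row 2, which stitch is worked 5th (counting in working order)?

== STITCH ==
P

Derivation:
Row 2: (2-1) mod 2 = 1, so use chart row 2. Even row -> WS.
Chart row 2 tiled across columns 1-19: K K K P P K2TOG P K K K P P K2TOG P K K K P P
Wrong side: read the tiled row from column 19 down to 1 and exchange K with P (leave YO, K2TOG).
Row 2 as worked: K K P P P K K2TOG K K P P P K K2TOG K K P P P
Stitch 5 in working order -> P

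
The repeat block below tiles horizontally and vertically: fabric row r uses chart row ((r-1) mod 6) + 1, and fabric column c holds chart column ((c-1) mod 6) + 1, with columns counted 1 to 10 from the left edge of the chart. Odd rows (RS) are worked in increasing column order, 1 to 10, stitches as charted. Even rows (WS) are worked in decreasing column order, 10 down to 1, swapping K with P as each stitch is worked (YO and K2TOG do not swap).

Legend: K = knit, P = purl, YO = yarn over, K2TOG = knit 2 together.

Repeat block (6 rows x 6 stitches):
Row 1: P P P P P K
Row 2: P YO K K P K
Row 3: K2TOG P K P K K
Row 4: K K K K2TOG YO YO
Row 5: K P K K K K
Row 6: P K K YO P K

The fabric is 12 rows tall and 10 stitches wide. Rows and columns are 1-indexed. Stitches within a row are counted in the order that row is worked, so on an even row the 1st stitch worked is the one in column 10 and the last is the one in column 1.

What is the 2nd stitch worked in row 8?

Row 8 uses chart row ((8-1) mod 6)+1 = 2. Row 8 is even, so WS.
Chart row 2 tiled across columns 1-10: P YO K K P K P YO K K
WS: work from column 10 back to column 1 (reverse the tiled row), swapping K<->P (YO and K2TOG unchanged).
Row 8 as worked: P P YO K P K P P YO K
Stitch 2 in working order -> P

Stitch:
P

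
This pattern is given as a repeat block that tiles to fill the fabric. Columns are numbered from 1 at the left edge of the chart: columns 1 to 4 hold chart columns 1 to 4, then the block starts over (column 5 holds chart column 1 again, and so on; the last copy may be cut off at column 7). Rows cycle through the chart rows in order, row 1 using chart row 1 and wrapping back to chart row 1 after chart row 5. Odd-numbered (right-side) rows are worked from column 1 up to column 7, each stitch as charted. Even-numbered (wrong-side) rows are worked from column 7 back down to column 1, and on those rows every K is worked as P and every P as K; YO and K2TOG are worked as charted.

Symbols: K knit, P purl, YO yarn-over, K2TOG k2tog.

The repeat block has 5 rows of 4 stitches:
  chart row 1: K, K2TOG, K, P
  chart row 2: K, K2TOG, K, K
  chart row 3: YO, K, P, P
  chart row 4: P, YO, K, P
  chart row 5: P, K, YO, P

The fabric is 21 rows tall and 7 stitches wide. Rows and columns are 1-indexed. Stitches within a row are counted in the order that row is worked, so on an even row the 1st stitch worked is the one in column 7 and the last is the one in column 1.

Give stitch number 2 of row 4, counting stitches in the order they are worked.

== STITCH ==
YO

Derivation:
Row 4 uses chart row ((4-1) mod 5)+1 = 4. Row 4 is even, so WS.
Chart row 4 tiled across columns 1-7: P YO K P P YO K
WS: work from column 7 back to column 1 (reverse the tiled row), swapping K<->P (YO and K2TOG unchanged).
Row 4 as worked: P YO K K P YO K
Stitch 2 in working order -> YO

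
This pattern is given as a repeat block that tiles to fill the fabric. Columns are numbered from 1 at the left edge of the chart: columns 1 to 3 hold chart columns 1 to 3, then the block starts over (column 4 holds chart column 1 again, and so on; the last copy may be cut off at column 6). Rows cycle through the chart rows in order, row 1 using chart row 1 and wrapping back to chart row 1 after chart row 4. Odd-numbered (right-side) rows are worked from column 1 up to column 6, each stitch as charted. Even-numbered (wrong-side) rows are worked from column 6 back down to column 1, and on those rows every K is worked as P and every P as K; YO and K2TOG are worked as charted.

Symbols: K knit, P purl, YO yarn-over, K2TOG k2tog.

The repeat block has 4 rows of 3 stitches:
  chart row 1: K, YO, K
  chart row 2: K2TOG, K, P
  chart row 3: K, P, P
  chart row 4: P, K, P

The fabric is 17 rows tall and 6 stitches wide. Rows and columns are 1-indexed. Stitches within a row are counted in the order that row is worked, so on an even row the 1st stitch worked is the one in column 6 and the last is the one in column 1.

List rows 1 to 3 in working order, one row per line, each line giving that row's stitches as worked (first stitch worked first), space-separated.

Row 1: chart row 1, RS - tile across columns 1-6 and work as-is.
Row 2: chart row 2, WS - tiled (columns 1-6): K2TOG K P K2TOG K P; work from column 6 back to 1 with K<->P swapped.
Row 3: chart row 3, RS - tile across columns 1-6 and work as-is.

Rows as worked:
K YO K K YO K
K P K2TOG K P K2TOG
K P P K P P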